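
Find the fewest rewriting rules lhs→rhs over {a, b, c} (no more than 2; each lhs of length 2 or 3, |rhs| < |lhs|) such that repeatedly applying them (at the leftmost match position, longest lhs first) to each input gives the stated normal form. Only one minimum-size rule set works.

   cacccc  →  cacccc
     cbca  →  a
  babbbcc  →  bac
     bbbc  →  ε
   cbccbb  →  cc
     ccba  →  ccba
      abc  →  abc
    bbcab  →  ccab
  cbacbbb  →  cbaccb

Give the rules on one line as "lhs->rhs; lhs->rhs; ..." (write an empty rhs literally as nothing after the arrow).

bb->c; cbc->

  | cacccc
  | cbca => a
  | babbbcc => bacbcc => bac
  | bbbc => cbc => ε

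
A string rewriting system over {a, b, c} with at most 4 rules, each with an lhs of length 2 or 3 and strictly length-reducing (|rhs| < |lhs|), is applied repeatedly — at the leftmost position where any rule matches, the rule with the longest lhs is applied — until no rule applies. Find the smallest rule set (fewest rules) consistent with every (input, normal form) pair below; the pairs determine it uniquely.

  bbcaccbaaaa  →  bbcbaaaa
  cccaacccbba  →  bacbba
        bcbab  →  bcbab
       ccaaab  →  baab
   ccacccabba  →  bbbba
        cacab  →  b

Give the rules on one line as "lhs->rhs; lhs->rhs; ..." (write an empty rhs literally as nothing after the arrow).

ca->; cc->c; cca->b

  | bbcaccbaaaa => bbccbaaaa => bbcbaaaa
  | cccaacccbba => ccaacccbba => bacccbba => baccbba => bacbba
  | bcbab
  | ccaaab => baab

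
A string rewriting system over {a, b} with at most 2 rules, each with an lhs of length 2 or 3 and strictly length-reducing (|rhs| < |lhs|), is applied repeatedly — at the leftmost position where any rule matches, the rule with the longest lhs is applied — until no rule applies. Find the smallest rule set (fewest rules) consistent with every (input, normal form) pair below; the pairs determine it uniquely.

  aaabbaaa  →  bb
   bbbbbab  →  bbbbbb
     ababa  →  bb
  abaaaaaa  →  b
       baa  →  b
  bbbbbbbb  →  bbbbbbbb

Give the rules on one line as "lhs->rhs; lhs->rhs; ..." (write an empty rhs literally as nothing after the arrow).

  | aaabbaaa => aabbaaa => abbaaa => bbaaa => bbaa => bba => bb
  | bbbbbab => bbbbbb
  | ababa => baba => bba => bb
  | abaaaaaa => baaaaaa => baaaaa => baaaa => baaa => baa => ba => b

ab->b; ba->b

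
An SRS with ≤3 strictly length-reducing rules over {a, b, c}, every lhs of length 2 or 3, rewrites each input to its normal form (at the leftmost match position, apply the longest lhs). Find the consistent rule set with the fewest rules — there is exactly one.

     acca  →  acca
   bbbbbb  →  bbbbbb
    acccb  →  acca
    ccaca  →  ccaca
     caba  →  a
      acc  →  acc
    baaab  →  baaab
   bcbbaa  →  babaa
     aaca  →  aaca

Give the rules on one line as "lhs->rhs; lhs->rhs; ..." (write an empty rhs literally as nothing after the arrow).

  | acca
  | bbbbbb
  | acccb => acca
  | ccaca

cab->; cb->a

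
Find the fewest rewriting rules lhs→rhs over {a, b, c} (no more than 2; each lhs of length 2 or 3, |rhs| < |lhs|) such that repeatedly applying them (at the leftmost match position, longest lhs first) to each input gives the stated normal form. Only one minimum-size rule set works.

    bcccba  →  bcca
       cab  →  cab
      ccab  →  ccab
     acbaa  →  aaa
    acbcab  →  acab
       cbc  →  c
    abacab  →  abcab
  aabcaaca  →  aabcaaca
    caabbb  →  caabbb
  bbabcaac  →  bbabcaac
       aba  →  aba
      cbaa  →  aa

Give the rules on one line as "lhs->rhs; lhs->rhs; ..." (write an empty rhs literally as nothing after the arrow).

bac->bc; cb->

  | bcccba => bcca
  | cab
  | ccab
  | acbaa => aaa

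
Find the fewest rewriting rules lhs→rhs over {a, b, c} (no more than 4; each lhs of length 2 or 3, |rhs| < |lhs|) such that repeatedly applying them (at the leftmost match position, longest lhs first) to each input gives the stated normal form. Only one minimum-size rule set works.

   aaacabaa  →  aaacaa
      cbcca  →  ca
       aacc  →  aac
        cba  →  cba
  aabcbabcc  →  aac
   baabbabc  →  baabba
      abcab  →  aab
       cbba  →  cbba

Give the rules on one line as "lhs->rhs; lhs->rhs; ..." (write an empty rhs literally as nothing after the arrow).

  | aaacabaa => aaacaa
  | cbcca => cca => ca
  | aacc => aac
  | cba

aba->a; bc->; cc->c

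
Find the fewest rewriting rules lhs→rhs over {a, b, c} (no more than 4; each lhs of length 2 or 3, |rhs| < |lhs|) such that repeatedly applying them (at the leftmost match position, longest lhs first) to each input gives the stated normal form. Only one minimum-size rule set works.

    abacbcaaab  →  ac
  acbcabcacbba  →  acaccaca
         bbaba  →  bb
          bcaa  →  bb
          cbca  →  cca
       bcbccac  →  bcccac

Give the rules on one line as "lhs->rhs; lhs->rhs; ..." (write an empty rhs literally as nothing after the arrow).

  | abacbcaaab => cbcaaab => ccaaab => cbab => cab => ac
  | acbcabcacbba => accabcacbba => acaccacbba => acaccacba => acaccaca
  | bbaba => bb
  | bcaa => bb

aba->; caa->b; cab->ac; cb->c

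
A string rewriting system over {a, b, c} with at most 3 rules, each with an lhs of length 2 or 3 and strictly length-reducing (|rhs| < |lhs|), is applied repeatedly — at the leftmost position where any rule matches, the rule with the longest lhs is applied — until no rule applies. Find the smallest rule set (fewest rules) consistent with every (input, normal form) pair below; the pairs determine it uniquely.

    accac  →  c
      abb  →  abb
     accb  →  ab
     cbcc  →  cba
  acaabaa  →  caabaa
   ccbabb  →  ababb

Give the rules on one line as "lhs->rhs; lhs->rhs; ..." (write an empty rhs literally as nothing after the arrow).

ac->c; cc->a

  | accac => ccac => aac => ac => c
  | abb
  | accb => ccb => ab
  | cbcc => cba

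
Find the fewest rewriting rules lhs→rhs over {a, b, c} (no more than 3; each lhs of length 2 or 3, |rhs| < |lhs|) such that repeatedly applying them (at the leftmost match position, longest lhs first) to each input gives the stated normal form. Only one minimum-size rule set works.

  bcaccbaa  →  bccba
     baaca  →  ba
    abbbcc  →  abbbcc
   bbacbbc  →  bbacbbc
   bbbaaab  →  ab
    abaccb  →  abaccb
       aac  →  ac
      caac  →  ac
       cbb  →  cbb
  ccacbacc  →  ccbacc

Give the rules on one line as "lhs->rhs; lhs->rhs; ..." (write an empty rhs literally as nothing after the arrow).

  | bcaccbaa => bccbaa => bccba
  | baaca => baca => ba
  | abbbcc
  | bbacbbc

aa->a; bab->ab; ca->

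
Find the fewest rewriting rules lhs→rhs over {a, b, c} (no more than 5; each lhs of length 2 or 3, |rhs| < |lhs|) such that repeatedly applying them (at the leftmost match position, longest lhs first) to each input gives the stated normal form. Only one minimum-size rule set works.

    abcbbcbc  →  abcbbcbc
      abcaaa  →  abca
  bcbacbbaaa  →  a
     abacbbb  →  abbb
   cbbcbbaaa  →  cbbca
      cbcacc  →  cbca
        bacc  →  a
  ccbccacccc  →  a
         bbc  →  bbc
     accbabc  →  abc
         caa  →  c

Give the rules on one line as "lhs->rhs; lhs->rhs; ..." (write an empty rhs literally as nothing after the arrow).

  | abcbbcbc
  | abcaaa => abca
  | bcbacbbaaa => bccbbaaa => babbaaa => bbaaa => baa => a
  | abacbbb => acbbb => abbb

aa->; ac->a; ba->; cc->a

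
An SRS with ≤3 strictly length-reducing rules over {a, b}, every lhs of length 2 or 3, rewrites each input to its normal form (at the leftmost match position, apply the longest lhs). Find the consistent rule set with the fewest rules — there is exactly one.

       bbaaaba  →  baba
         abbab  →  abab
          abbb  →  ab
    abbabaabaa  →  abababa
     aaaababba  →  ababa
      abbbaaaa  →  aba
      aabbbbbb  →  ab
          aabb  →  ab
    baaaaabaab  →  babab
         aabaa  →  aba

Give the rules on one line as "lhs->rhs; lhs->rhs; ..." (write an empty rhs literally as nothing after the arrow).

  | bbaaaba => baaaba => baaba => baba
  | abbab => abab
  | abbb => abb => ab
  | abbabaabaa => ababaabaa => abababaa => abababa

aa->a; bb->b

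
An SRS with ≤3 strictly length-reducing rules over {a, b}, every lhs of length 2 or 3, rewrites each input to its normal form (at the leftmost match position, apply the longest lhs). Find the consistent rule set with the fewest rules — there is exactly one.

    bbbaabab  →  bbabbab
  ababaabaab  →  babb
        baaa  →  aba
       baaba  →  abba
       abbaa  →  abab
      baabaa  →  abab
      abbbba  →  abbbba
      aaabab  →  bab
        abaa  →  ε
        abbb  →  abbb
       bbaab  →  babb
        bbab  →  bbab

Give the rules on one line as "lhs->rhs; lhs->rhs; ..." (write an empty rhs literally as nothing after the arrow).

  | bbbaabab => bbabbab
  | ababaabaab => abaabbaab => aabbbaab => bbaab => babb
  | baaa => aba
  | baaba => abba

aaa->; aab->; baa->ab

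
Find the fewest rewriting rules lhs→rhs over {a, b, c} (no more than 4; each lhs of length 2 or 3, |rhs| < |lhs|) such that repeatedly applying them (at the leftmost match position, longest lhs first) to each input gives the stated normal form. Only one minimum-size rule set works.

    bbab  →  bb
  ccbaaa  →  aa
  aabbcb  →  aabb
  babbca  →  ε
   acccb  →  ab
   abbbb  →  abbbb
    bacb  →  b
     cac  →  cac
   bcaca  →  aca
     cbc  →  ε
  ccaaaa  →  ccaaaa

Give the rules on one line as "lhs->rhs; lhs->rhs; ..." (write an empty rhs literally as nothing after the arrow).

ba->; bc->; cb->b

  | bbab => bb
  | ccbaaa => cbaaa => baaa => aa
  | aabbcb => aabb
  | babbca => bbca => ba => ε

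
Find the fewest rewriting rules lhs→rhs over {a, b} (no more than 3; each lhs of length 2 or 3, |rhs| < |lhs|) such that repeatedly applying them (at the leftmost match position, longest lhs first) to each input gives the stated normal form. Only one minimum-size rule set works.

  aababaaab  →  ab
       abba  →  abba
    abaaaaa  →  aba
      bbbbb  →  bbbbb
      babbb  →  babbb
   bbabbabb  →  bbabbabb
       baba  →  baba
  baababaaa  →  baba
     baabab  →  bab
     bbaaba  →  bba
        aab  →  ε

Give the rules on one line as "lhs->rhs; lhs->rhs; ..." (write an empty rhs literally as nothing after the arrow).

aa->a; aab->

  | aababaaab => abaaab => abaab => ab
  | abba
  | abaaaaa => abaaaa => abaaa => abaa => aba
  | bbbbb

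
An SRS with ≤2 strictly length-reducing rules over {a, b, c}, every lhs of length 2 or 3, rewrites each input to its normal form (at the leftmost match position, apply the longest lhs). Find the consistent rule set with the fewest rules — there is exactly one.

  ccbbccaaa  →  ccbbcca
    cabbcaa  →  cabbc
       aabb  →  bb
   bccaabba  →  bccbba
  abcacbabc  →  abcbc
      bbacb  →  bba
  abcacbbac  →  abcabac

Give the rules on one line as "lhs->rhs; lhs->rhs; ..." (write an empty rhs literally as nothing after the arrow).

  | ccbbccaaa => ccbbcca
  | cabbcaa => cabbc
  | aabb => bb
  | bccaabba => bccbba

aa->; acb->a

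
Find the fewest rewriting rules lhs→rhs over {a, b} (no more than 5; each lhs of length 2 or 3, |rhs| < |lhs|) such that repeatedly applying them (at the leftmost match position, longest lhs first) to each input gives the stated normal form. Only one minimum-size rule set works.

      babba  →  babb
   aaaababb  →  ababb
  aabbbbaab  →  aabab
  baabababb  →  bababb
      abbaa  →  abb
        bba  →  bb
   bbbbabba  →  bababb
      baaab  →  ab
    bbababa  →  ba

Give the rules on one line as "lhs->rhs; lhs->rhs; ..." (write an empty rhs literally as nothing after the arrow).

aaa->; baa->; bba->bb; bbb->ba

  | babba => babb
  | aaaababb => ababb
  | aabbbbaab => aababaab => aabab
  | baabababb => bababb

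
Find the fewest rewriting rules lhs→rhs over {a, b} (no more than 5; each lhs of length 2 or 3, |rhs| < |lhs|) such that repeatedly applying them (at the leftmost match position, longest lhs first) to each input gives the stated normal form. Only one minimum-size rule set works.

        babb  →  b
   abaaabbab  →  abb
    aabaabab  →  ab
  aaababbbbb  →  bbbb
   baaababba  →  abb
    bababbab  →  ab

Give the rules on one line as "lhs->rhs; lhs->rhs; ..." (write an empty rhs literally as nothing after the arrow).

  | babb => b
  | abaaabbab => abaabbab => ababbab => abbbab => abb
  | aabaabab => aabab => ab
  | aaababbbbb => aabbbbb => bbbb

aab->; aba->ab; ba->b; bab->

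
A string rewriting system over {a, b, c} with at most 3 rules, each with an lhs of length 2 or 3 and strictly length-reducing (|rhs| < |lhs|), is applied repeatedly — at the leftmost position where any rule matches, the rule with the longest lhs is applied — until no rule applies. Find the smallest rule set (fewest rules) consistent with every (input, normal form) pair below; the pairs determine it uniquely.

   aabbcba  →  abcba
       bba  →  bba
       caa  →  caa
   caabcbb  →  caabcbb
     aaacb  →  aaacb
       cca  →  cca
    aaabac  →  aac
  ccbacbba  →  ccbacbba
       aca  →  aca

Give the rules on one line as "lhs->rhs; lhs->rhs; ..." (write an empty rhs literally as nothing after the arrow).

aba->; abb->b

  | aabbcba => abcba
  | bba
  | caa
  | caabcbb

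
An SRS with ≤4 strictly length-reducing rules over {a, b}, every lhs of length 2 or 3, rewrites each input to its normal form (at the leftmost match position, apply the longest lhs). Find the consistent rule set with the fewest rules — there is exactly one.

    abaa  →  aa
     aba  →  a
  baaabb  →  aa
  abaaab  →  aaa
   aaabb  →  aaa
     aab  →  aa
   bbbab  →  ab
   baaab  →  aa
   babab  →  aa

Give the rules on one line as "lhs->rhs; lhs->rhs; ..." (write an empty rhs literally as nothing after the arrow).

  | abaa => aa
  | aba => a
  | baaabb => aabb => aab => aa
  | abaaab => aaab => aaa

aab->aa; ba->; bab->ab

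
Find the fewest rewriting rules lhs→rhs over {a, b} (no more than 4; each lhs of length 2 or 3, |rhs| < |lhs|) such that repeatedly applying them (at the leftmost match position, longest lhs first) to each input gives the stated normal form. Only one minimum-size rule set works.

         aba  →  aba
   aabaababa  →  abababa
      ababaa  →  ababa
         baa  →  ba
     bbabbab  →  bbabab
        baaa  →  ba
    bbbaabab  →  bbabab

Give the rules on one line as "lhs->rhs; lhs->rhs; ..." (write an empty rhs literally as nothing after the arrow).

aa->a; abb->ab; bbb->bb

  | aba
  | aabaababa => abaababa => abababa
  | ababaa => ababa
  | baa => ba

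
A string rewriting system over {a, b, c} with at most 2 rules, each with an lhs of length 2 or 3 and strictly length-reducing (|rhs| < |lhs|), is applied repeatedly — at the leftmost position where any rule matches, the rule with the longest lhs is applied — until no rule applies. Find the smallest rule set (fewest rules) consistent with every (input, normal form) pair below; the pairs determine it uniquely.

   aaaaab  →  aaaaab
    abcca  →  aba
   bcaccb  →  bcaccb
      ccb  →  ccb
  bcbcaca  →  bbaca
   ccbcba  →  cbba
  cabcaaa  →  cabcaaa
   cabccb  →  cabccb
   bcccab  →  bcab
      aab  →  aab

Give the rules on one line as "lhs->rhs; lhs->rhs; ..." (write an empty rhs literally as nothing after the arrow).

cbc->b; cca->a

  | aaaaab
  | abcca => aba
  | bcaccb
  | ccb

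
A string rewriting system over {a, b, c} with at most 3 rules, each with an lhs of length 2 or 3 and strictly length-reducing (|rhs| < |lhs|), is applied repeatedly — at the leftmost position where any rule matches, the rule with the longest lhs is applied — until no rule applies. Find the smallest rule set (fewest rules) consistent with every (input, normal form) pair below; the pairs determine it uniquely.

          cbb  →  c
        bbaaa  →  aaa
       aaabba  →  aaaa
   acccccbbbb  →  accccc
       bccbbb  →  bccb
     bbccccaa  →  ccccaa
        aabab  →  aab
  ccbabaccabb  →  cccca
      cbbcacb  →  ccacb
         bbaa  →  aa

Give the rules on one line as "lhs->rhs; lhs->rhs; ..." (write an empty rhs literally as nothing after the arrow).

ba->; bb->

  | cbb => c
  | bbaaa => aaa
  | aaabba => aaaa
  | acccccbbbb => acccccbb => accccc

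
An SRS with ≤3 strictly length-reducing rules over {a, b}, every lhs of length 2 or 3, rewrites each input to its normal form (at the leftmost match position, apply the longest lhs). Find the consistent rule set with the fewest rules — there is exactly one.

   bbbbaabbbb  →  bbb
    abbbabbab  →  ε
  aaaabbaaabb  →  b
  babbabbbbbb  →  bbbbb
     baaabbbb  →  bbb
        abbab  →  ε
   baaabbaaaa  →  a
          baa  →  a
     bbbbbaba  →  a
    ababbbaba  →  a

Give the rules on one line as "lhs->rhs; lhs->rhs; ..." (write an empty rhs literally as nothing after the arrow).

aa->a; ab->; ba->a

  | bbbbaabbbb => bbbaabbbb => bbaabbbb => baabbbb => aabbbb => abbbb => bbb
  | abbbabbab => bbabbab => babbab => abbab => bab => ab => ε
  | aaaabbaaabb => aaabbaaabb => aabbaaabb => abbaaabb => baaabb => aaabb => aabb => abb => b
  | babbabbbbbb => abbabbbbbb => babbbbbb => abbbbbb => bbbbb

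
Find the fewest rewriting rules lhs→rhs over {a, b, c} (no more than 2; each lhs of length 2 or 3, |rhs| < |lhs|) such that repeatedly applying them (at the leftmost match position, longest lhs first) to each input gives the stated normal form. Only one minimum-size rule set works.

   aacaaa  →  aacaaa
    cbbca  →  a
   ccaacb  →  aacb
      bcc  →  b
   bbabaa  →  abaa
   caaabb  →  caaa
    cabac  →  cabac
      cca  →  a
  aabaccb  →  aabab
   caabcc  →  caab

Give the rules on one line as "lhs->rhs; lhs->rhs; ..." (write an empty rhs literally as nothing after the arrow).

  | aacaaa
  | cbbca => cca => a
  | ccaacb => aacb
  | bcc => b

bb->; cc->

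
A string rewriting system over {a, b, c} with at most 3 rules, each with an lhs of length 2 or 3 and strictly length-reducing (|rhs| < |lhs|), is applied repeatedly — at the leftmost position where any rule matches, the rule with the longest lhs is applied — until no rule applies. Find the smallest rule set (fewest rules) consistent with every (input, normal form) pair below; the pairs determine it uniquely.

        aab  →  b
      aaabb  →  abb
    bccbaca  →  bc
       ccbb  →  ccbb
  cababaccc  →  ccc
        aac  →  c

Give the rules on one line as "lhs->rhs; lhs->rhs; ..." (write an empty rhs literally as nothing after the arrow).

  | aab => b
  | aaabb => abb
  | bccbaca => bccaca => bcca => bc
  | ccbb

aa->; ba->a; ca->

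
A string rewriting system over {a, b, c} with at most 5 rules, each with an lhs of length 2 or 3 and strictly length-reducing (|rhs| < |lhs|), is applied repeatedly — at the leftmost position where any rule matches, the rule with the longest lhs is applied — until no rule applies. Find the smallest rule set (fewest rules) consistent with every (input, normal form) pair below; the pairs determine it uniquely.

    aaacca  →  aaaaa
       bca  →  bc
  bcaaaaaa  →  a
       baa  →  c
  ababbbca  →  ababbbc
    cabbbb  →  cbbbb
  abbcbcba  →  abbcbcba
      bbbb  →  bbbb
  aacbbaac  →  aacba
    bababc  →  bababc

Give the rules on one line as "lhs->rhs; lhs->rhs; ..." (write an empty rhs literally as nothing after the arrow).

baa->ca; ca->c; caa->; cc->a

  | aaacca => aaaaa
  | bca => bc
  | bcaaaaaa => baaaa => caaa => a
  | baa => ca => c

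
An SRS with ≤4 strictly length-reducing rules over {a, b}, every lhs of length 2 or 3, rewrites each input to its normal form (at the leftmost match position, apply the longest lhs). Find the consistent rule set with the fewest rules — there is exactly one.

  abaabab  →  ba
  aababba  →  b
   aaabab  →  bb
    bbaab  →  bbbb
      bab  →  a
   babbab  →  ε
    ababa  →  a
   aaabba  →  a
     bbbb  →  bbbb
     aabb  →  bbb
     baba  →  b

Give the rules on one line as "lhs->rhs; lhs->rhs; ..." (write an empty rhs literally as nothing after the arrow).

  | abaabab => aabab => bbab => ba
  | aababba => bbabba => baba => aa => b
  | aaabab => babab => aab => bb
  | bbaab => bbbb

aa->b; ab->; bab->a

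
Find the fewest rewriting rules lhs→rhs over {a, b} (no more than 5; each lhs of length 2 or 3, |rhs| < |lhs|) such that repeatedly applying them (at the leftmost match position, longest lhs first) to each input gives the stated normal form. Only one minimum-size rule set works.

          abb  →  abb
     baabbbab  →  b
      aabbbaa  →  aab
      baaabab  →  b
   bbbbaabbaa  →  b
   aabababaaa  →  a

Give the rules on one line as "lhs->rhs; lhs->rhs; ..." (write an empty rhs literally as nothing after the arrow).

aba->; baa->; bab->; bbb->bb

  | abb
  | baabbbab => bbbab => bbab => b
  | aabbbaa => aabbaa => aab
  | baaabab => abab => b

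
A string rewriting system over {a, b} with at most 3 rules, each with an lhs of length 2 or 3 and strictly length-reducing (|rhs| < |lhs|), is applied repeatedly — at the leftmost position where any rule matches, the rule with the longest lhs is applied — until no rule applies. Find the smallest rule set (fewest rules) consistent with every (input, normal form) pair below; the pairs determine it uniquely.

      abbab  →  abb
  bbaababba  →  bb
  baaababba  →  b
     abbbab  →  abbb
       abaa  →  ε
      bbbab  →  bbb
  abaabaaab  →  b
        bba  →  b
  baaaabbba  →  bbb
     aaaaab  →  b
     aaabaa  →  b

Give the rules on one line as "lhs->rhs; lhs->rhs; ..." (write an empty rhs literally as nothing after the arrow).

  | abbab => abb
  | bbaababba => baababba => aababba => bbabba => bbba => bb
  | baaababba => aaababba => bababba => babba => bba => b
  | abbbab => abbb

aa->b; ba->; baa->aa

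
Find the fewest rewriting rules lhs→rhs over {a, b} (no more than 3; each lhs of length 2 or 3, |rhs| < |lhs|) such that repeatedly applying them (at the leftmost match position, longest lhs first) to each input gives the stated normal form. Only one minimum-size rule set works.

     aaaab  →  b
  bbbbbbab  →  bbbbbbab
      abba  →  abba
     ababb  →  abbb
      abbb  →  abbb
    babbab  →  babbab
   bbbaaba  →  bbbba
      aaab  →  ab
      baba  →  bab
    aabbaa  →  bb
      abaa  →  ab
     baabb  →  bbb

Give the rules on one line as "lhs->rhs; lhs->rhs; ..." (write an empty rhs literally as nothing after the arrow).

aa->; aba->ab

  | aaaab => aab => b
  | bbbbbbab
  | abba
  | ababb => abbb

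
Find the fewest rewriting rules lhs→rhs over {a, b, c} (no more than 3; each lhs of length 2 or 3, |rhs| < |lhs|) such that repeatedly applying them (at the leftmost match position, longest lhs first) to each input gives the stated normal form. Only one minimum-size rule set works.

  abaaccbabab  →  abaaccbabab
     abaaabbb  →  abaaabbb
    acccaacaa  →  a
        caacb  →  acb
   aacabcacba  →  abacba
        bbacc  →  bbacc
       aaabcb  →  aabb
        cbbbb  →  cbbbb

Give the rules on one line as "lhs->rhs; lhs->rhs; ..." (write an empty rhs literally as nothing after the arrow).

abc->b; ca->

  | abaaccbabab
  | abaaabbb
  | acccaacaa => accacaa => accaa => aca => a
  | caacb => acb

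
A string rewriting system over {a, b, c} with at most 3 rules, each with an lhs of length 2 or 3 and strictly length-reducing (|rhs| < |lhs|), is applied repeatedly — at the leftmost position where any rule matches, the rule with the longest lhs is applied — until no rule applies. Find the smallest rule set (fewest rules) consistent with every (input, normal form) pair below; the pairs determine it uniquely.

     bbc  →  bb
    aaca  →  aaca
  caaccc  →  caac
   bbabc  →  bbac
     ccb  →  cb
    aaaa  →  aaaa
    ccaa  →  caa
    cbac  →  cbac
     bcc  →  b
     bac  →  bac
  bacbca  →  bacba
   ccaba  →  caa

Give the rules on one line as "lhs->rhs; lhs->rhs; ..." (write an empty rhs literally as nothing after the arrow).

ab->a; bc->b; cc->c

  | bbc => bb
  | aaca
  | caaccc => caacc => caac
  | bbabc => bbac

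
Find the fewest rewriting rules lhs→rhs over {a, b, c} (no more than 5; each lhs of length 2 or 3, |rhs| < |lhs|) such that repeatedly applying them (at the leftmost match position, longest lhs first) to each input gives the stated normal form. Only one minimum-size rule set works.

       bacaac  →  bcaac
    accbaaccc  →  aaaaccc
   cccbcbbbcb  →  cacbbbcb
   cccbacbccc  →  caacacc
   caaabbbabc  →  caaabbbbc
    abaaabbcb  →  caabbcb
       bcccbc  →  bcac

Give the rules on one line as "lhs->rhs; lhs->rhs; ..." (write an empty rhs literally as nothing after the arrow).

  | bacaac => bcaac
  | accbaaccc => aaaaccc
  | cccbcbbbcb => cacbbbcb
  | cccbacbccc => caacbccc => caacacc

aba->c; ba->b; cbc->ca; ccb->a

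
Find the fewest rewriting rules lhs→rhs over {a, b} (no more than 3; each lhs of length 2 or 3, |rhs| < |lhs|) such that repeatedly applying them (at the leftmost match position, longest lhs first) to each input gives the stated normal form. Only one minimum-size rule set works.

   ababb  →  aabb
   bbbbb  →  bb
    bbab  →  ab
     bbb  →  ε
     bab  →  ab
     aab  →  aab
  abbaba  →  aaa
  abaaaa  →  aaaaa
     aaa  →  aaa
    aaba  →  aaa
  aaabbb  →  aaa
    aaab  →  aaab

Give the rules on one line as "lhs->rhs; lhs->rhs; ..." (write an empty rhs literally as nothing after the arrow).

ba->a; bbb->

  | ababb => aabb
  | bbbbb => bb
  | bbab => bab => ab
  | bbb => ε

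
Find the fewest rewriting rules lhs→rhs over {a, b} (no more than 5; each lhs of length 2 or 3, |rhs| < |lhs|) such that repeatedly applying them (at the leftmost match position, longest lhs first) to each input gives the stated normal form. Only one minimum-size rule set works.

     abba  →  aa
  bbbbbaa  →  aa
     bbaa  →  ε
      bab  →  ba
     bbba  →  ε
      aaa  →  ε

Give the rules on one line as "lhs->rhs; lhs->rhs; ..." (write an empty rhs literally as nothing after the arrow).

  | abba => aba => aa
  | bbbbbaa => bbbaaa => baaaa => aa
  | bbaa => aaa => ε
  | bab => ba

aaa->; ab->a; baa->; bba->aa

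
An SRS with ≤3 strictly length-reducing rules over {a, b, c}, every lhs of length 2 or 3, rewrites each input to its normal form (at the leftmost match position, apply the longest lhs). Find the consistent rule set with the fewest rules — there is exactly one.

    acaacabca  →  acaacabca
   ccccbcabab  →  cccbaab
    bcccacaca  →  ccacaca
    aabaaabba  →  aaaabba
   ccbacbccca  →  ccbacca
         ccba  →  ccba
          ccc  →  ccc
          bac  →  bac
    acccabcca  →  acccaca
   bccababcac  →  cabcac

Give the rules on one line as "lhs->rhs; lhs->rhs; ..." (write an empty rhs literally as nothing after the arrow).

aba->a; bcc->c; cbc->ba

  | acaacabca
  | ccccbcabab => cccbaabab => cccbaab
  | bcccacaca => ccacaca
  | aabaaabba => aaaabba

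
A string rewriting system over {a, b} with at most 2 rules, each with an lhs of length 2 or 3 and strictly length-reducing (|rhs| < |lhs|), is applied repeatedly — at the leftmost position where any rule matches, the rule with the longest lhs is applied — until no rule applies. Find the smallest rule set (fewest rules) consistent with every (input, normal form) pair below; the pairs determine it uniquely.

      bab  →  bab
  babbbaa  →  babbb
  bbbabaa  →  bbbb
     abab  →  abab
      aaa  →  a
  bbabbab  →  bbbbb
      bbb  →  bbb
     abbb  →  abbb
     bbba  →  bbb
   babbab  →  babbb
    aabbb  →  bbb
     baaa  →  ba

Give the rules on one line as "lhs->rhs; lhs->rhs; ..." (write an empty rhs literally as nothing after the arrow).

aa->; bba->bb

  | bab
  | babbbaa => babbba => babbb
  | bbbabaa => bbbbaa => bbbba => bbbb
  | abab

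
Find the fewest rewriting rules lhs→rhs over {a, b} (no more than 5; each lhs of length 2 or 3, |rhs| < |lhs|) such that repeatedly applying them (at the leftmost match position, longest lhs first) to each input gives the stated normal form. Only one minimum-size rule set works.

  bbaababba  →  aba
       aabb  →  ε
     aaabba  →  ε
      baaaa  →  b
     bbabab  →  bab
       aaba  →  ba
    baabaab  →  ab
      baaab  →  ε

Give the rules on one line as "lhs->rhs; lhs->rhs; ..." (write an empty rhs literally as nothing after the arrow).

  | bbaababba => ababba => aba
  | aabb => bb => ε
  | aaabba => aabba => bba => ε
  | baaaa => baaa => baa => b

aa->; aaa->aa; bb->; bba->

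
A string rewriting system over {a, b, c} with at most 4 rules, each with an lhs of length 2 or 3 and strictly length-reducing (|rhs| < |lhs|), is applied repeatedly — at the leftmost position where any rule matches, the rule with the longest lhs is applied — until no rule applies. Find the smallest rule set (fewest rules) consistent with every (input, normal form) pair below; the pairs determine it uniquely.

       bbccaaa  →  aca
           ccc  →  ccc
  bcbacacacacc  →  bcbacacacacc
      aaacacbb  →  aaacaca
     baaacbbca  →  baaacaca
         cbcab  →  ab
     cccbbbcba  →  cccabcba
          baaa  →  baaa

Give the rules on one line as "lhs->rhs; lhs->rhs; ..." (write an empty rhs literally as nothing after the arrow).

bb->a; caa->; cbc->

  | bbccaaa => accaaa => aca
  | ccc
  | bcbacacacacc
  | aaacacbb => aaacaca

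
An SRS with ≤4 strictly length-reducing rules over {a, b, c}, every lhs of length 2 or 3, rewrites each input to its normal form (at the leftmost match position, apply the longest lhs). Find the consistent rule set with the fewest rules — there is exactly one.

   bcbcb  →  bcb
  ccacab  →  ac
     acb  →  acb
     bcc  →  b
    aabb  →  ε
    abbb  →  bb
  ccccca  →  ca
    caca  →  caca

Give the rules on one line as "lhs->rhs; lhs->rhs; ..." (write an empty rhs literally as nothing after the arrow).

ab->; cbc->c; cc->

  | bcbcb => bcb
  | ccacab => acab => ac
  | acb
  | bcc => b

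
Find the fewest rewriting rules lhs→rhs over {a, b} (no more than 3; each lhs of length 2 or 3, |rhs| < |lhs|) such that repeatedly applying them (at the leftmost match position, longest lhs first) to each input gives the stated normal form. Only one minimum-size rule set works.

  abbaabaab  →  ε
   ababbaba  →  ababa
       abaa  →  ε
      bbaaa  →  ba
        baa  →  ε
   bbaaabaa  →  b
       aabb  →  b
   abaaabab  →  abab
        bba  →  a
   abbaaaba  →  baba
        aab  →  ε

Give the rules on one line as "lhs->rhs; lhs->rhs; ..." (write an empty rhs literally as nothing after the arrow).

  | abbaabaab => aabaab => bbaab => aab => bb => ε
  | ababbaba => ababa
  | abaa => abb => ε
  | bbaaa => aaa => ba

aa->b; abb->; bb->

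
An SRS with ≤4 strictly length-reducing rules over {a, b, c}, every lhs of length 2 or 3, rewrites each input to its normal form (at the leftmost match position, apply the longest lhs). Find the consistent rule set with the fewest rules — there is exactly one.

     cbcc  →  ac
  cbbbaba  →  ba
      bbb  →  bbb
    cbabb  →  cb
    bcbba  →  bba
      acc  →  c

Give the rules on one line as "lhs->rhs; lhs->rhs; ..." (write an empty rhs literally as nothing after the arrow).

acc->c; bab->; cbb->b; cbc->a

  | cbcc => ac
  | cbbbaba => bbaba => ba
  | bbb
  | cbabb => cb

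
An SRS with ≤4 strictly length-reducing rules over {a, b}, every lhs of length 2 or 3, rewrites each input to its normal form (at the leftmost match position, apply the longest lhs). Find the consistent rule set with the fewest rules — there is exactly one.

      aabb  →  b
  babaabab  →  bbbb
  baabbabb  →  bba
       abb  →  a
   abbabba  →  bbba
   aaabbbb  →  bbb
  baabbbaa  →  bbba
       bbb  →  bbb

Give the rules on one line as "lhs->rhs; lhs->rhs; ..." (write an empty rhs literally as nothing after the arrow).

aa->a; aab->; ab->a; aba->b

  | aabb => b
  | babaabab => bbabab => bbbb
  | baabbabb => bbabb => bbab => bba
  | abb => ab => a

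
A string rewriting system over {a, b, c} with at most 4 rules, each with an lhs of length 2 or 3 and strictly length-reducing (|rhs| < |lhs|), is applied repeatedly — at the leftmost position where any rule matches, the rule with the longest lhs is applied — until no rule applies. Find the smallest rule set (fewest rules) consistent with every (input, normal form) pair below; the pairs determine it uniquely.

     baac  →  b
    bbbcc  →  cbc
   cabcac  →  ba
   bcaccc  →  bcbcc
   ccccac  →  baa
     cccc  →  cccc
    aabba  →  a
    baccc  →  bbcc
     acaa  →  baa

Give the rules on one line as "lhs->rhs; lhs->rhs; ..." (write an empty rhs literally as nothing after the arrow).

ab->; ac->b; bbb->ca; ccb->ba

  | baac => bab => b
  | bbbcc => cacc => cbc
  | cabcac => ccac => ccb => ba
  | bcaccc => bcbcc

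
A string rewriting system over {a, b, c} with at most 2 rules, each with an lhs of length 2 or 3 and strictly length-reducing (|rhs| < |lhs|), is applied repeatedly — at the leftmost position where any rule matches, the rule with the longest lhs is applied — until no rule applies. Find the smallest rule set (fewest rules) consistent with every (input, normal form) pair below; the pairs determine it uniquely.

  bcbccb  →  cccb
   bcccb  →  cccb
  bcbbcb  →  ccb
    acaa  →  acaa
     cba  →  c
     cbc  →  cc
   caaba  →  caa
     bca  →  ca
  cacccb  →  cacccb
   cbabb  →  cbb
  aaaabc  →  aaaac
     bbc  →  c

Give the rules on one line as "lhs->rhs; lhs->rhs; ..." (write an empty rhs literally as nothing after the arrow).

  | bcbccb => cbccb => cccb
  | bcccb => cccb
  | bcbbcb => cbbcb => cbcb => ccb
  | acaa

ba->; bc->c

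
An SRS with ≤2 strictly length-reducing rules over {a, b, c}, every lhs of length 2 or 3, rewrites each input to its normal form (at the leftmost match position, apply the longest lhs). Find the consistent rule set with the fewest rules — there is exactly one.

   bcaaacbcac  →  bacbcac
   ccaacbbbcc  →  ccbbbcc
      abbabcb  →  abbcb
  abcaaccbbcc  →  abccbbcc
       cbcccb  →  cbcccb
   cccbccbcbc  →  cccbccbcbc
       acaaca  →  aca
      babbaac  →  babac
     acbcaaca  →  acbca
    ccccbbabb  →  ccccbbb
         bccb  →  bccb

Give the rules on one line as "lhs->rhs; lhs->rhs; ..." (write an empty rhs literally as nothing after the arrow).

bba->b; caa->

  | bcaaacbcac => bacbcac
  | ccaacbbbcc => ccbbbcc
  | abbabcb => abbcb
  | abcaaccbbcc => abccbbcc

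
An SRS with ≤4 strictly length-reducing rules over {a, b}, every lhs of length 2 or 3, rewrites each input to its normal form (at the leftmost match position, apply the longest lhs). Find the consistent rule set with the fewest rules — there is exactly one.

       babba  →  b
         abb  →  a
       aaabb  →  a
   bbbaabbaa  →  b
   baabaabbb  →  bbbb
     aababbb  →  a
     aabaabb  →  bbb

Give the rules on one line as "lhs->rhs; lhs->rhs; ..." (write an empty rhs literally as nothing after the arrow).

  | babba => abba => aba => aa => b
  | abb => ab => a
  | aaabb => babb => abb => ab => a
  | bbbaabbaa => bbaabbaa => baabbaa => aabbaa => bbbaa => bbaa => baa => aa => b

aa->b; ab->a; ba->a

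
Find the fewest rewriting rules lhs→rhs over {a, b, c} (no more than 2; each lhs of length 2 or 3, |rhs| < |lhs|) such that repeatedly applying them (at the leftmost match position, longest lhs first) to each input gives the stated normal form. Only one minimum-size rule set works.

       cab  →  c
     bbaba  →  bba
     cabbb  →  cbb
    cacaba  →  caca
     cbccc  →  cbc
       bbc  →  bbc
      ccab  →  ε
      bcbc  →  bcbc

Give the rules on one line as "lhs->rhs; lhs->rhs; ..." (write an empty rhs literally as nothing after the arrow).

ab->; cc->

  | cab => c
  | bbaba => bba
  | cabbb => cbb
  | cacaba => caca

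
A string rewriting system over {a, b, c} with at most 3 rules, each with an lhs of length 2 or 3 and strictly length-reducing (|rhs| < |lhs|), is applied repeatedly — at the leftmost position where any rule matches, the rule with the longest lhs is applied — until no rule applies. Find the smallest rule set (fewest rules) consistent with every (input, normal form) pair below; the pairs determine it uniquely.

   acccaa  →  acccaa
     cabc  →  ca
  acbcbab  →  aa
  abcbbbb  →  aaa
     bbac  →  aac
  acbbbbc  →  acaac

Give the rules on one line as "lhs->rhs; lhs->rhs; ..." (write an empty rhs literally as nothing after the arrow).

  | acccaa
  | cabc => ca
  | acbcbab => acbab => abb => aa
  | abcbbbb => abbbb => aabb => aaa

bb->a; bc->; cba->b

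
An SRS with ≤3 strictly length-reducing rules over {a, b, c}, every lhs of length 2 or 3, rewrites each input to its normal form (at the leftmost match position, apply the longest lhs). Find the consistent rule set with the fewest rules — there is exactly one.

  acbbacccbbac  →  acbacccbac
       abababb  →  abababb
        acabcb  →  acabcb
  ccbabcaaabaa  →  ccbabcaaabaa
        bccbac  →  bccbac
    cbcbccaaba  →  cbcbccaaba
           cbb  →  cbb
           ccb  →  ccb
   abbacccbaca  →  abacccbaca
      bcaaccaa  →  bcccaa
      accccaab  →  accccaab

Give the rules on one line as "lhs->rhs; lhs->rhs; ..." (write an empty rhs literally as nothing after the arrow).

aac->c; bba->ba

  | acbbacccbbac => acbacccbbac => acbacccbac
  | abababb
  | acabcb
  | ccbabcaaabaa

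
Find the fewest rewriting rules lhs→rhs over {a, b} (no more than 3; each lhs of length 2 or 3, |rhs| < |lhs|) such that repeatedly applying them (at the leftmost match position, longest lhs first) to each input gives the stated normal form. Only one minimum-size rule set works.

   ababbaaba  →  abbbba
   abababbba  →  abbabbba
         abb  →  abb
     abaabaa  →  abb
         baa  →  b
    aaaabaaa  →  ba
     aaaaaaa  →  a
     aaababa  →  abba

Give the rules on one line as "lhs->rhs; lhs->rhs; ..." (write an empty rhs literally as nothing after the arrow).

aa->; aba->ab

  | ababbaaba => abbbaaba => abbbba
  | abababbba => abbabbba
  | abb
  | abaabaa => ababaa => abbaa => abb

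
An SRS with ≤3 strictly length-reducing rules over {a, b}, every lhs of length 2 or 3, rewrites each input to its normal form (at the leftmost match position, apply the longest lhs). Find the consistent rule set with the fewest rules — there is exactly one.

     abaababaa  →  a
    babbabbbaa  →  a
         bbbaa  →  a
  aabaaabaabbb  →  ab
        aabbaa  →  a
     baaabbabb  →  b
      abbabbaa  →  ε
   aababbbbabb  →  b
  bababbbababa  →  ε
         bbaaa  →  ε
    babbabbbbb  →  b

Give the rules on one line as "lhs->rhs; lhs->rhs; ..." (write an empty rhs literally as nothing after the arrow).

aa->; ba->; bb->b

  | abaababaa => aababaa => babaa => baa => a
  | babbabbbaa => bbabbbaa => babbbaa => bbbaa => bbaa => baa => a
  | bbbaa => bbaa => baa => a
  | aabaaabaabbb => baaabaabbb => aabaabbb => baabbb => abbb => abb => ab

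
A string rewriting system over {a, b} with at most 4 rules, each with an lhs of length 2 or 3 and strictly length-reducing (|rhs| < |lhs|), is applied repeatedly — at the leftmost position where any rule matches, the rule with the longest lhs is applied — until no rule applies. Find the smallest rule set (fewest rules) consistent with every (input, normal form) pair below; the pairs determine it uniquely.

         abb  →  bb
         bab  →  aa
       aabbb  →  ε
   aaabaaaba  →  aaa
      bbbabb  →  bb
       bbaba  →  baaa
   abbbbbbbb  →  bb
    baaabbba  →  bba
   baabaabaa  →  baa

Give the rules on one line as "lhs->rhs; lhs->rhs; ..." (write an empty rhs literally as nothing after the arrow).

  | abb => bb
  | bab => aa
  | aabbb => abbb => bbb => ε
  | aaabaaaba => aabaaaba => abaaaba => baaaba => baaba => baba => aaa

ab->b; bab->aa; bbb->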